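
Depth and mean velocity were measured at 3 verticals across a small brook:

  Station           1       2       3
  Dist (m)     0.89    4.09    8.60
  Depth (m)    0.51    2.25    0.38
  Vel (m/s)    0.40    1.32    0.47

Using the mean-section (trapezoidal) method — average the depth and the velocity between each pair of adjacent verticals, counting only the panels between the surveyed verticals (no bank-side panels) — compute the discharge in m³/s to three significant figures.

Panel 1-2: Δb = 3.2 m, d̄ = (0.51+2.25)/2 = 1.38, v̄ = (0.40+1.32)/2 = 0.86 → q = 3.2×1.38×0.86 = 3.798 m³/s
Panel 2-3: Δb = 4.51 m, d̄ = (2.25+0.38)/2 = 1.315, v̄ = (1.32+0.47)/2 = 0.895 → q = 4.51×1.315×0.895 = 5.308 m³/s
Q = Σ q = 9.106 m³/s

9.11 m³/s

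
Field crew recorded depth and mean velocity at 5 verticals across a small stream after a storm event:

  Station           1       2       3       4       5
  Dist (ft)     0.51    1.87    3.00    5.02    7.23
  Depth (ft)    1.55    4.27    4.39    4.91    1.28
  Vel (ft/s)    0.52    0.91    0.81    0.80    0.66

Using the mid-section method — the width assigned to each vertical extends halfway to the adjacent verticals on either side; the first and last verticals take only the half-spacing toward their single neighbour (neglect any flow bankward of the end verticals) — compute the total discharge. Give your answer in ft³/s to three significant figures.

w_1 = (1.87 − 0.51)/2 = 0.68 ft; q_1 = 0.52 × 1.55 × 0.68 = 0.5481 ft³/s
w_2 = (3.00 − 0.51)/2 = 1.245 ft; q_2 = 0.91 × 4.27 × 1.245 = 4.838 ft³/s
w_3 = (5.02 − 1.87)/2 = 1.575 ft; q_3 = 0.81 × 4.39 × 1.575 = 5.601 ft³/s
w_4 = (7.23 − 3.00)/2 = 2.115 ft; q_4 = 0.80 × 4.91 × 2.115 = 8.308 ft³/s
w_5 = (7.23 − 5.02)/2 = 1.105 ft; q_5 = 0.66 × 1.28 × 1.105 = 0.9335 ft³/s
Q = Σ qᵢ = 20.23 ft³/s

20.2 ft³/s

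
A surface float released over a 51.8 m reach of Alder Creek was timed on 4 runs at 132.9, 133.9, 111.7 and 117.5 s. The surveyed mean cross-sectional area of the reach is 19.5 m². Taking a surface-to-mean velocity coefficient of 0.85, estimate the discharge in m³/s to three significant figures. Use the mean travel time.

6.92 m³/s

t̄ = (132.9 + 133.9 + 111.7 + 117.5) / 4 = 124 s
v_surface = L / t̄ = 51.8 / 124 = 0.4177 m/s
v_mean = 0.85 × 0.4177 = 0.3551 m/s
Q = A × v_mean = 19.5 × 0.3551 = 6.924 m³/s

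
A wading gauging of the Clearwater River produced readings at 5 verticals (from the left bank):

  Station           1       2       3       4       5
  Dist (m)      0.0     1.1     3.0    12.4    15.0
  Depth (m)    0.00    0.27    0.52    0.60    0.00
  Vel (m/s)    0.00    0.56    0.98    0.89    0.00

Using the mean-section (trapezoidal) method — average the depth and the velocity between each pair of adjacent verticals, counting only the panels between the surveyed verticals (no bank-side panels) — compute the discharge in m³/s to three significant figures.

Panel 1-2: Δb = 1.1 m, d̄ = (0.00+0.27)/2 = 0.135, v̄ = (0.00+0.56)/2 = 0.28 → q = 1.1×0.135×0.28 = 0.04158 m³/s
Panel 2-3: Δb = 1.9 m, d̄ = (0.27+0.52)/2 = 0.395, v̄ = (0.56+0.98)/2 = 0.77 → q = 1.9×0.395×0.77 = 0.5779 m³/s
Panel 3-4: Δb = 9.4 m, d̄ = (0.52+0.60)/2 = 0.56, v̄ = (0.98+0.89)/2 = 0.935 → q = 9.4×0.56×0.935 = 4.922 m³/s
Panel 4-5: Δb = 2.6 m, d̄ = (0.60+0.00)/2 = 0.3, v̄ = (0.89+0.00)/2 = 0.445 → q = 2.6×0.3×0.445 = 0.3471 m³/s
Q = Σ q = 5.888 m³/s

5.89 m³/s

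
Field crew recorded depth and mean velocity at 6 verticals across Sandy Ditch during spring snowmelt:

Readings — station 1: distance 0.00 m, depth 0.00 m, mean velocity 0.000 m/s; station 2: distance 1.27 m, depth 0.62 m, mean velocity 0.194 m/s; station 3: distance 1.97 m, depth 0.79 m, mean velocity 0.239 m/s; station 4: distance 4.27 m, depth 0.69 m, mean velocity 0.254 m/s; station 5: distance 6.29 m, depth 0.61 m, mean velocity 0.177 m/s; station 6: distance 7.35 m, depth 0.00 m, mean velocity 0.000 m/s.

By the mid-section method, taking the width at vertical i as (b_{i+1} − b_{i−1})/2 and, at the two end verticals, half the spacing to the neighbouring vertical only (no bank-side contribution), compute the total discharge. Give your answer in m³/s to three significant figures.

w_2 = (1.97 − 0.00)/2 = 0.985 m; q_2 = 0.194 × 0.62 × 0.985 = 0.1185 m³/s
w_3 = (4.27 − 1.27)/2 = 1.5 m; q_3 = 0.239 × 0.79 × 1.5 = 0.2832 m³/s
w_4 = (6.29 − 1.97)/2 = 2.16 m; q_4 = 0.254 × 0.69 × 2.16 = 0.3786 m³/s
w_5 = (7.35 − 4.27)/2 = 1.54 m; q_5 = 0.177 × 0.61 × 1.54 = 0.1663 m³/s
Stations 1, 6 contribute zero (depth or velocity is 0).
Q = Σ qᵢ = 0.9465 m³/s

0.947 m³/s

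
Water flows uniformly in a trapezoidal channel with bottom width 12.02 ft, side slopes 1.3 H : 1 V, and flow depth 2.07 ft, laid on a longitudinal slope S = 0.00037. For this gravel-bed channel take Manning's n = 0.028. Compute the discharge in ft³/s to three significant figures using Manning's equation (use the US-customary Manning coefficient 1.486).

A = (b + z·y)·y = (12.02 + 1.3×2.07)×2.07 = 30.45 ft²
P = b + 2y√(1+z²) = 12.02 + 2×2.07×√(1+1.3²) = 18.81 ft
R = A/P = 30.45/18.81 = 1.619 ft
Q = (1.486/n)·A·R^(2/3)·S^(1/2) = (1.486/0.028) × 30.45 × 1.619^(2/3) × 0.00037^(1/2) = 42.86 ft³/s

42.9 ft³/s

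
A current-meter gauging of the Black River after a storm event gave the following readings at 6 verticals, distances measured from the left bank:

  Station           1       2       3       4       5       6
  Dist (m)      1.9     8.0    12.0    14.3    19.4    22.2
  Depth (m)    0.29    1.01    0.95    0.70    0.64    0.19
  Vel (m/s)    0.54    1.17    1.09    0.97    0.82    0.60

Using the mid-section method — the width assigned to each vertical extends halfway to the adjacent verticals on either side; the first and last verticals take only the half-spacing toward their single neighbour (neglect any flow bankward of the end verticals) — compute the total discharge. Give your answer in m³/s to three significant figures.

14.5 m³/s

w_1 = (8.0 − 1.9)/2 = 3.05 m; q_1 = 0.54 × 0.29 × 3.05 = 0.4776 m³/s
w_2 = (12.0 − 1.9)/2 = 5.05 m; q_2 = 1.17 × 1.01 × 5.05 = 5.968 m³/s
w_3 = (14.3 − 8.0)/2 = 3.15 m; q_3 = 1.09 × 0.95 × 3.15 = 3.262 m³/s
w_4 = (19.4 − 12.0)/2 = 3.7 m; q_4 = 0.97 × 0.70 × 3.7 = 2.512 m³/s
w_5 = (22.2 − 14.3)/2 = 3.95 m; q_5 = 0.82 × 0.64 × 3.95 = 2.073 m³/s
w_6 = (22.2 − 19.4)/2 = 1.4 m; q_6 = 0.60 × 0.19 × 1.4 = 0.1596 m³/s
Q = Σ qᵢ = 14.45 m³/s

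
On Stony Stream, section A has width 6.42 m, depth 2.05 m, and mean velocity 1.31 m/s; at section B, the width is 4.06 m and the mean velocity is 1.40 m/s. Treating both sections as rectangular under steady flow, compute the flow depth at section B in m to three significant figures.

Q = A₁V₁ = (6.42×2.05) × 1.31 = 17.24 m³/s
d₂ = Q/(b₂ V₂) = 17.24/(4.06×1.40) = 3.033 m

3.03 m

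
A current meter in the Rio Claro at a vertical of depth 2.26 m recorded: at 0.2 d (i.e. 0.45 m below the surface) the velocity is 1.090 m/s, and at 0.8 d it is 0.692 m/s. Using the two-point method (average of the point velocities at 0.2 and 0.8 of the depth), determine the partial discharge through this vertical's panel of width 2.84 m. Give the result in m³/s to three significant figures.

v̄ = (1.090 + 0.692) / 2 = 0.8910 m/s
q = v̄ × d × w = 0.8910 × 2.26 × 2.84 = 5.719 m³/s

5.72 m³/s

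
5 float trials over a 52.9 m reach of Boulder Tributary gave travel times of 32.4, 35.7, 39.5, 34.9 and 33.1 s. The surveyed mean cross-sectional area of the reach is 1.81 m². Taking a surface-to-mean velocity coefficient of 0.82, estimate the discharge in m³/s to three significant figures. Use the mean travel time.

t̄ = (32.4 + 35.7 + 39.5 + 34.9 + 33.1) / 5 = 35.12 s
v_surface = L / t̄ = 52.9 / 35.12 = 1.506 m/s
v_mean = 0.82 × 1.506 = 1.235 m/s
Q = A × v_mean = 1.81 × 1.235 = 2.236 m³/s

2.24 m³/s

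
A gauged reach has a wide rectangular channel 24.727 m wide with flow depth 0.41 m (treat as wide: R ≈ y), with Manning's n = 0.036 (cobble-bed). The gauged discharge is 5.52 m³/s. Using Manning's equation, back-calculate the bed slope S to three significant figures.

A = b·y = 24.727 × 0.41 = 10.14 m²
Wide channel: R ≈ y = 0.41 m
S = (Q·n / (1·A·R^(2/3)))² = (5.52×0.036 / (1×10.14×0.5519))² = 0.001261

0.00126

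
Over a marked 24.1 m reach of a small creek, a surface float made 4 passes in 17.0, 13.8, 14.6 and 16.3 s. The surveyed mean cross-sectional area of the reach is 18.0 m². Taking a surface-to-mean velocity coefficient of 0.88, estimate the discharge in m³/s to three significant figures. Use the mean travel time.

24.7 m³/s

t̄ = (17.0 + 13.8 + 14.6 + 16.3) / 4 = 15.425 s
v_surface = L / t̄ = 24.1 / 15.425 = 1.562 m/s
v_mean = 0.88 × 1.562 = 1.375 m/s
Q = A × v_mean = 18.0 × 1.375 = 24.75 m³/s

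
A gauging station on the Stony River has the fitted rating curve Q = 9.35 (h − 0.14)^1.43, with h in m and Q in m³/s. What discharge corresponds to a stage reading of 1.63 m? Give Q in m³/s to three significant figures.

16.5 m³/s

Q = 9.35 × (1.63 − 0.14)^1.43 = 9.35 × 1.49^1.43 = 16.54 m³/s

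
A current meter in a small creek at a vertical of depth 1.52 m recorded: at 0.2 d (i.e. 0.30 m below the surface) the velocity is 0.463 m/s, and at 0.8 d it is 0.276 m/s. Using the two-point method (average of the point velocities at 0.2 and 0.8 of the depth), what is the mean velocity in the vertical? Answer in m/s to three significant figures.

0.370 m/s

v̄ = (0.463 + 0.276) / 2 = 0.3695 m/s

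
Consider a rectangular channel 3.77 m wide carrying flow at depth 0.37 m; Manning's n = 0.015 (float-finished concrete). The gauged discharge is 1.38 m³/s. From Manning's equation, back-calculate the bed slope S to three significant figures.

0.00105

A = b·y = 3.77 × 0.37 = 1.395 m²
P = b + 2y = 3.77 + 2×0.37 = 4.510 m
R = A/P = 1.395/4.510 = 0.3093 m
S = (Q·n / (1·A·R^(2/3)))² = (1.38×0.015 / (1×1.395×0.4573))² = 0.001053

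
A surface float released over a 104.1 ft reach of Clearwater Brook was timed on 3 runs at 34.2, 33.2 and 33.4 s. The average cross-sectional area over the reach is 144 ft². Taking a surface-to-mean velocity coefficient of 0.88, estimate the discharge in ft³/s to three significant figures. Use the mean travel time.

393 ft³/s

t̄ = (34.2 + 33.2 + 33.4) / 3 = 33.6 s
v_surface = L / t̄ = 104.1 / 33.6 = 3.098 ft/s
v_mean = 0.88 × 3.098 = 2.726 ft/s
Q = A × v_mean = 144 × 2.726 = 392.6 ft³/s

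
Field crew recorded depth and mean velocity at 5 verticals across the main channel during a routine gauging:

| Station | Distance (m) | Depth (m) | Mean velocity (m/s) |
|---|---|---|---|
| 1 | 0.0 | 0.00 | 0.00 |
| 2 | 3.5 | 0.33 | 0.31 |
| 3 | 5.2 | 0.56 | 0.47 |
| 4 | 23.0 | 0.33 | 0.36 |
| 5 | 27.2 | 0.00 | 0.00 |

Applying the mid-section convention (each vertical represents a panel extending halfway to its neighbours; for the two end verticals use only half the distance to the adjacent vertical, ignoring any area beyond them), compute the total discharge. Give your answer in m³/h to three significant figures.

w_2 = (5.2 − 0.0)/2 = 2.6 m; q_2 = 0.31 × 0.33 × 2.6 = 0.2660 m³/s
w_3 = (23.0 − 3.5)/2 = 9.75 m; q_3 = 0.47 × 0.56 × 9.75 = 2.566 m³/s
w_4 = (27.2 − 5.2)/2 = 11 m; q_4 = 0.36 × 0.33 × 11 = 1.307 m³/s
Stations 1, 5 contribute zero (depth or velocity is 0).
Q = Σ qᵢ = 4.139 m³/s
= 4.139 × 3600 = 14900 m³/h

14900 m³/h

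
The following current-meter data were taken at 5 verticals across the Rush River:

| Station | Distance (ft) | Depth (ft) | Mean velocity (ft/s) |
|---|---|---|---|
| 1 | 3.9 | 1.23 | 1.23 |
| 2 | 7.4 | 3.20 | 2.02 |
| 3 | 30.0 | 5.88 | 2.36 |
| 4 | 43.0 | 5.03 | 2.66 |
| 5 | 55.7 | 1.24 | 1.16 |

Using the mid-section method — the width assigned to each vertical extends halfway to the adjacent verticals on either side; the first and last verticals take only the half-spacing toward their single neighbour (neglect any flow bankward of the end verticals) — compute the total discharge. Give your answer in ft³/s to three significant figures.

w_1 = (7.4 − 3.9)/2 = 1.75 ft; q_1 = 1.23 × 1.23 × 1.75 = 2.648 ft³/s
w_2 = (30.0 − 3.9)/2 = 13.05 ft; q_2 = 2.02 × 3.20 × 13.05 = 84.36 ft³/s
w_3 = (43.0 − 7.4)/2 = 17.8 ft; q_3 = 2.36 × 5.88 × 17.8 = 247.0 ft³/s
w_4 = (55.7 − 30.0)/2 = 12.85 ft; q_4 = 2.66 × 5.03 × 12.85 = 171.9 ft³/s
w_5 = (55.7 − 43.0)/2 = 6.35 ft; q_5 = 1.16 × 1.24 × 6.35 = 9.134 ft³/s
Q = Σ qᵢ = 515.1 ft³/s

515 ft³/s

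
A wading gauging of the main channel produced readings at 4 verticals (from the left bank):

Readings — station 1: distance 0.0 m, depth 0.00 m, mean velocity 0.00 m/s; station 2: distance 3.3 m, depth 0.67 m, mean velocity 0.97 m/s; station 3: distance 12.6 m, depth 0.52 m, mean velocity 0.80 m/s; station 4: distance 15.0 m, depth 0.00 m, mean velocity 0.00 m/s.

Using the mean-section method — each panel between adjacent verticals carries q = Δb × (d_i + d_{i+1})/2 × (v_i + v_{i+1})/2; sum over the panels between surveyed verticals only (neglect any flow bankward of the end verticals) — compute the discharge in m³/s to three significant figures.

Panel 1-2: Δb = 3.3 m, d̄ = (0.00+0.67)/2 = 0.335, v̄ = (0.00+0.97)/2 = 0.485 → q = 3.3×0.335×0.485 = 0.5362 m³/s
Panel 2-3: Δb = 9.3 m, d̄ = (0.67+0.52)/2 = 0.595, v̄ = (0.97+0.80)/2 = 0.885 → q = 9.3×0.595×0.885 = 4.897 m³/s
Panel 3-4: Δb = 2.4 m, d̄ = (0.52+0.00)/2 = 0.26, v̄ = (0.80+0.00)/2 = 0.4 → q = 2.4×0.26×0.4 = 0.2496 m³/s
Q = Σ q = 5.683 m³/s

5.68 m³/s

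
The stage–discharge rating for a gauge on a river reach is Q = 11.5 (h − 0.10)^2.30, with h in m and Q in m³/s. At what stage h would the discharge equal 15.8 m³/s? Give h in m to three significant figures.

h − h₀ = (Q/C)^(1/b) = (15.8/11.5)^(1/2.30) = 1.148 m
h = 0.10 + 1.148 = 1.248 m

1.25 m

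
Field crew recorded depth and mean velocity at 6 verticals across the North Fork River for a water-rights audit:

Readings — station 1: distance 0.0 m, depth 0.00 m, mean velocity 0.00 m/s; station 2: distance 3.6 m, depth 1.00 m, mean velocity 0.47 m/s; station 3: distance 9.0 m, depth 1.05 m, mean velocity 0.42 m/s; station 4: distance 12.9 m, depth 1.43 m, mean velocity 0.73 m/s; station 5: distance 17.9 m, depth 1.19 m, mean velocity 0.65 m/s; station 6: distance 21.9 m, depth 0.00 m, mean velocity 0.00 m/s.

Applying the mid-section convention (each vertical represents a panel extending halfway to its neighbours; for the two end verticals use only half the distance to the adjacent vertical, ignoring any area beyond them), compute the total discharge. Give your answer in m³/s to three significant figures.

w_2 = (9.0 − 0.0)/2 = 4.5 m; q_2 = 0.47 × 1.00 × 4.5 = 2.115 m³/s
w_3 = (12.9 − 3.6)/2 = 4.65 m; q_3 = 0.42 × 1.05 × 4.65 = 2.051 m³/s
w_4 = (17.9 − 9.0)/2 = 4.45 m; q_4 = 0.73 × 1.43 × 4.45 = 4.645 m³/s
w_5 = (21.9 − 12.9)/2 = 4.5 m; q_5 = 0.65 × 1.19 × 4.5 = 3.481 m³/s
Stations 1, 6 contribute zero (depth or velocity is 0).
Q = Σ qᵢ = 12.29 m³/s

12.3 m³/s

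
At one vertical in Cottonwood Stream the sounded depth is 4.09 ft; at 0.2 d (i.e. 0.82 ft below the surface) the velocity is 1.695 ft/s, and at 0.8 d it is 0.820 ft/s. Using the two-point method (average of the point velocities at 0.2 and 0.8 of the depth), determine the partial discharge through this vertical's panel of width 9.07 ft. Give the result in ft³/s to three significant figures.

46.6 ft³/s

v̄ = (1.695 + 0.820) / 2 = 1.258 ft/s
q = v̄ × d × w = 1.258 × 4.09 × 9.07 = 46.65 ft³/s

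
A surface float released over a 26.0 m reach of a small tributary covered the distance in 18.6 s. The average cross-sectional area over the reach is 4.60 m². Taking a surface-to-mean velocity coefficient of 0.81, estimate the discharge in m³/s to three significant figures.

v_surface = L / t̄ = 26.0 / 18.6 = 1.398 m/s
v_mean = 0.81 × 1.398 = 1.132 m/s
Q = A × v_mean = 4.60 × 1.132 = 5.208 m³/s

5.21 m³/s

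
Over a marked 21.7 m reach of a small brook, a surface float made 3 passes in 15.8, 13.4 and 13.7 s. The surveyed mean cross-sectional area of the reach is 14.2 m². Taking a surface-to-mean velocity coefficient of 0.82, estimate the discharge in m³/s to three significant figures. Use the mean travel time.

t̄ = (15.8 + 13.4 + 13.7) / 3 = 14.3 s
v_surface = L / t̄ = 21.7 / 14.3 = 1.517 m/s
v_mean = 0.82 × 1.517 = 1.244 m/s
Q = A × v_mean = 14.2 × 1.244 = 17.67 m³/s

17.7 m³/s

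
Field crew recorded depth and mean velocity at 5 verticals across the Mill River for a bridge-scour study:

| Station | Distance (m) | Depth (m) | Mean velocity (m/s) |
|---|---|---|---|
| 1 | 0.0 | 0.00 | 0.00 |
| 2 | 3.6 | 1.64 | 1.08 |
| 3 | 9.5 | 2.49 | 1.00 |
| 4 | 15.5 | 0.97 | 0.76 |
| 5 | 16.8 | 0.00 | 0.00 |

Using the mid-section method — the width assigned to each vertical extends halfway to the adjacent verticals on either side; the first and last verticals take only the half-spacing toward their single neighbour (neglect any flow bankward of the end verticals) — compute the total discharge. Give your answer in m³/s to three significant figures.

w_2 = (9.5 − 0.0)/2 = 4.75 m; q_2 = 1.08 × 1.64 × 4.75 = 8.413 m³/s
w_3 = (15.5 − 3.6)/2 = 5.95 m; q_3 = 1.00 × 2.49 × 5.95 = 14.82 m³/s
w_4 = (16.8 − 9.5)/2 = 3.65 m; q_4 = 0.76 × 0.97 × 3.65 = 2.691 m³/s
Stations 1, 5 contribute zero (depth or velocity is 0).
Q = Σ qᵢ = 25.92 m³/s

25.9 m³/s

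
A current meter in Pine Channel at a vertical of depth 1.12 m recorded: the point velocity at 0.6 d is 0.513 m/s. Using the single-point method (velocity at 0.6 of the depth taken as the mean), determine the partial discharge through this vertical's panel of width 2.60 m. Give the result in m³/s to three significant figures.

1.49 m³/s

v̄ = v₀.₆ = 0.513 m/s
q = v̄ × d × w = 0.5130 × 1.12 × 2.60 = 1.494 m³/s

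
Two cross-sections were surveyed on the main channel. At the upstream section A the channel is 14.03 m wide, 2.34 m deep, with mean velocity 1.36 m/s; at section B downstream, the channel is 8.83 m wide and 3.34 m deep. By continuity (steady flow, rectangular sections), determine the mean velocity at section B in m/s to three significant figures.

Q = A₁V₁ = (14.03×2.34) × 1.36 = 44.65 m³/s
A₂ = 8.83 × 3.34 = 29.49 m²
V₂ = Q/A₂ = 44.65/29.49 = 1.514 m/s

1.51 m/s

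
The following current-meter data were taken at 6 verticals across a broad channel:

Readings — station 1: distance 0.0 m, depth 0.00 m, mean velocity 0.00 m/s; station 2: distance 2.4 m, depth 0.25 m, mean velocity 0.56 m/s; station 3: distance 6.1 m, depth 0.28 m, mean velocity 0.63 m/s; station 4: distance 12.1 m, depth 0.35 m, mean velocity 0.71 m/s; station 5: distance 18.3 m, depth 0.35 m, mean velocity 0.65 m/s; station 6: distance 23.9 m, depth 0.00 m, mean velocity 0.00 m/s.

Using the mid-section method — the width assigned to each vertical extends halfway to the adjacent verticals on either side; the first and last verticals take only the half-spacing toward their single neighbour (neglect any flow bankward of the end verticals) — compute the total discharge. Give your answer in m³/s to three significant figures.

w_2 = (6.1 − 0.0)/2 = 3.05 m; q_2 = 0.56 × 0.25 × 3.05 = 0.4270 m³/s
w_3 = (12.1 − 2.4)/2 = 4.85 m; q_3 = 0.63 × 0.28 × 4.85 = 0.8555 m³/s
w_4 = (18.3 − 6.1)/2 = 6.1 m; q_4 = 0.71 × 0.35 × 6.1 = 1.516 m³/s
w_5 = (23.9 − 12.1)/2 = 5.9 m; q_5 = 0.65 × 0.35 × 5.9 = 1.342 m³/s
Stations 1, 6 contribute zero (depth or velocity is 0).
Q = Σ qᵢ = 4.141 m³/s

4.14 m³/s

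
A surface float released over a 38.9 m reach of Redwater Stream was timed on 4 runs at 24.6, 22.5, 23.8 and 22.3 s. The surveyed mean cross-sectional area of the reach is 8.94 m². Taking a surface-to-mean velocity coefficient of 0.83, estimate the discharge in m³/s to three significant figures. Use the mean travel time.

t̄ = (24.6 + 22.5 + 23.8 + 22.3) / 4 = 23.3 s
v_surface = L / t̄ = 38.9 / 23.3 = 1.670 m/s
v_mean = 0.83 × 1.670 = 1.386 m/s
Q = A × v_mean = 8.94 × 1.386 = 12.39 m³/s

12.4 m³/s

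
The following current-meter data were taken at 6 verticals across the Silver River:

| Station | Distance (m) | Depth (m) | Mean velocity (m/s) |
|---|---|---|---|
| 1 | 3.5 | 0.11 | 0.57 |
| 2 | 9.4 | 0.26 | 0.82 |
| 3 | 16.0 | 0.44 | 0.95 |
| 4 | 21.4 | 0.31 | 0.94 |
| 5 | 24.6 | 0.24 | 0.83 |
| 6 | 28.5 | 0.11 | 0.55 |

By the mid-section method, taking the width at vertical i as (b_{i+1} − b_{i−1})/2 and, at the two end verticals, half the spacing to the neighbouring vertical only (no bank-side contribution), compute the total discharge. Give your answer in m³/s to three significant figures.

w_1 = (9.4 − 3.5)/2 = 2.95 m; q_1 = 0.57 × 0.11 × 2.95 = 0.1850 m³/s
w_2 = (16.0 − 3.5)/2 = 6.25 m; q_2 = 0.82 × 0.26 × 6.25 = 1.333 m³/s
w_3 = (21.4 − 9.4)/2 = 6 m; q_3 = 0.95 × 0.44 × 6 = 2.508 m³/s
w_4 = (24.6 − 16.0)/2 = 4.3 m; q_4 = 0.94 × 0.31 × 4.3 = 1.253 m³/s
w_5 = (28.5 − 21.4)/2 = 3.55 m; q_5 = 0.83 × 0.24 × 3.55 = 0.7072 m³/s
w_6 = (28.5 − 24.6)/2 = 1.95 m; q_6 = 0.55 × 0.11 × 1.95 = 0.1180 m³/s
Q = Σ qᵢ = 6.104 m³/s

6.10 m³/s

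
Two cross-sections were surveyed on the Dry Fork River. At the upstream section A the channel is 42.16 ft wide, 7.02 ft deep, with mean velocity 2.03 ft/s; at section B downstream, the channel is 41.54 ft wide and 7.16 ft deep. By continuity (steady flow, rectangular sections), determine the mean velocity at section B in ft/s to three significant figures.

2.02 ft/s

Q = A₁V₁ = (42.16×7.02) × 2.03 = 600.8 ft³/s
A₂ = 41.54 × 7.16 = 297.4 ft²
V₂ = Q/A₂ = 600.8/297.4 = 2.020 ft/s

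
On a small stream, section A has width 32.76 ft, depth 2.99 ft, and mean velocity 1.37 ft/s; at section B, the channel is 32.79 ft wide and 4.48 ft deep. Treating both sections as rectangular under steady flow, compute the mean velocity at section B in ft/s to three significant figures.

Q = A₁V₁ = (32.76×2.99) × 1.37 = 134.2 ft³/s
A₂ = 32.79 × 4.48 = 146.9 ft²
V₂ = Q/A₂ = 134.2/146.9 = 0.9135 ft/s

0.914 ft/s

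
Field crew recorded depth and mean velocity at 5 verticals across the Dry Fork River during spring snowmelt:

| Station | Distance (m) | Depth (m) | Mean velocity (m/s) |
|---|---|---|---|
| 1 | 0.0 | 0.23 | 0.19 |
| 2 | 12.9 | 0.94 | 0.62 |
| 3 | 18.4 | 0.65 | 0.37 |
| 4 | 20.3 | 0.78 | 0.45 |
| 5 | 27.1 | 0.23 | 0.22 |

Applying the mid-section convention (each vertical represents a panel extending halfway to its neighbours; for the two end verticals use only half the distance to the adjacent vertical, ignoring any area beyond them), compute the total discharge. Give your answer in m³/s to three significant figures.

8.23 m³/s

w_1 = (12.9 − 0.0)/2 = 6.45 m; q_1 = 0.19 × 0.23 × 6.45 = 0.2819 m³/s
w_2 = (18.4 − 0.0)/2 = 9.2 m; q_2 = 0.62 × 0.94 × 9.2 = 5.362 m³/s
w_3 = (20.3 − 12.9)/2 = 3.7 m; q_3 = 0.37 × 0.65 × 3.7 = 0.8899 m³/s
w_4 = (27.1 − 18.4)/2 = 4.35 m; q_4 = 0.45 × 0.78 × 4.35 = 1.527 m³/s
w_5 = (27.1 − 20.3)/2 = 3.4 m; q_5 = 0.22 × 0.23 × 3.4 = 0.1720 m³/s
Q = Σ qᵢ = 8.232 m³/s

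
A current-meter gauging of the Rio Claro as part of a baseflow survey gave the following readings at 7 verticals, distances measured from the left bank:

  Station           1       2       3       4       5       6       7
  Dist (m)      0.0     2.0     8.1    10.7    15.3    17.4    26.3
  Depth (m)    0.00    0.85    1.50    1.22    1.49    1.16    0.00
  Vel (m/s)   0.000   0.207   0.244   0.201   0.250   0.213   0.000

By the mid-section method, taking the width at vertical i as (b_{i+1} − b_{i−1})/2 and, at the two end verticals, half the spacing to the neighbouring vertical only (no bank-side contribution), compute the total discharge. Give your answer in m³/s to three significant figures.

5.79 m³/s

w_2 = (8.1 − 0.0)/2 = 4.05 m; q_2 = 0.207 × 0.85 × 4.05 = 0.7126 m³/s
w_3 = (10.7 − 2.0)/2 = 4.35 m; q_3 = 0.244 × 1.50 × 4.35 = 1.592 m³/s
w_4 = (15.3 − 8.1)/2 = 3.6 m; q_4 = 0.201 × 1.22 × 3.6 = 0.8828 m³/s
w_5 = (17.4 − 10.7)/2 = 3.35 m; q_5 = 0.250 × 1.49 × 3.35 = 1.248 m³/s
w_6 = (26.3 − 15.3)/2 = 5.5 m; q_6 = 0.213 × 1.16 × 5.5 = 1.359 m³/s
Stations 1, 7 contribute zero (depth or velocity is 0).
Q = Σ qᵢ = 5.794 m³/s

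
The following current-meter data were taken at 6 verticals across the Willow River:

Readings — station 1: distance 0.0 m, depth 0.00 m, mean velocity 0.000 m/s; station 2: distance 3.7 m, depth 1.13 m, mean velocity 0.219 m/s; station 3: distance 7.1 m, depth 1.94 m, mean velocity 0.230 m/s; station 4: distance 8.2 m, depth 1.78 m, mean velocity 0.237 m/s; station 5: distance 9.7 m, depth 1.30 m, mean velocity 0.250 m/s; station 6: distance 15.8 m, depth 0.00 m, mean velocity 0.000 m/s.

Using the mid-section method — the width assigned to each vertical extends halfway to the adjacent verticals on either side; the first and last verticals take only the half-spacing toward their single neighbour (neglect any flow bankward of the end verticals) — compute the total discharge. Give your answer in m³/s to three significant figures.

w_2 = (7.1 − 0.0)/2 = 3.55 m; q_2 = 0.219 × 1.13 × 3.55 = 0.8785 m³/s
w_3 = (8.2 − 3.7)/2 = 2.25 m; q_3 = 0.230 × 1.94 × 2.25 = 1.004 m³/s
w_4 = (9.7 − 7.1)/2 = 1.3 m; q_4 = 0.237 × 1.78 × 1.3 = 0.5484 m³/s
w_5 = (15.8 − 8.2)/2 = 3.8 m; q_5 = 0.250 × 1.30 × 3.8 = 1.235 m³/s
Stations 1, 6 contribute zero (depth or velocity is 0).
Q = Σ qᵢ = 3.666 m³/s

3.67 m³/s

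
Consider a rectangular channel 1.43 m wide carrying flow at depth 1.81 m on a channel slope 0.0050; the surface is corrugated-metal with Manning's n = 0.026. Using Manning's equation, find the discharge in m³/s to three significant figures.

4.51 m³/s

A = b·y = 1.43 × 1.81 = 2.588 m²
P = b + 2y = 1.43 + 2×1.81 = 5.050 m
R = A/P = 2.588/5.050 = 0.5125 m
Q = (1/n)·A·R^(2/3)·S^(1/2) = (1/0.026) × 2.588 × 0.5125^(2/3) × 0.0050^(1/2) = 4.508 m³/s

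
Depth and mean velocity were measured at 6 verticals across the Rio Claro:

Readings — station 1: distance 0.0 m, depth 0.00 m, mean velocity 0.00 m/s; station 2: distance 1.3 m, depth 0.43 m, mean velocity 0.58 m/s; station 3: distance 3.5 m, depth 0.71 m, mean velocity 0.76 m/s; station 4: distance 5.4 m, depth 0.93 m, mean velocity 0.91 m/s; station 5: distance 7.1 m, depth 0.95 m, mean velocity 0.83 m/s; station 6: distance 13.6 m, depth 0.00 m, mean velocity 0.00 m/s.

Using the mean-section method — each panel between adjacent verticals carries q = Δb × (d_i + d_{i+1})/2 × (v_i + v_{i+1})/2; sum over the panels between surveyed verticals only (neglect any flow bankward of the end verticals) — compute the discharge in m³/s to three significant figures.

Panel 1-2: Δb = 1.3 m, d̄ = (0.00+0.43)/2 = 0.215, v̄ = (0.00+0.58)/2 = 0.29 → q = 1.3×0.215×0.29 = 0.08106 m³/s
Panel 2-3: Δb = 2.2 m, d̄ = (0.43+0.71)/2 = 0.57, v̄ = (0.58+0.76)/2 = 0.67 → q = 2.2×0.57×0.67 = 0.8402 m³/s
Panel 3-4: Δb = 1.9 m, d̄ = (0.71+0.93)/2 = 0.82, v̄ = (0.76+0.91)/2 = 0.835 → q = 1.9×0.82×0.835 = 1.301 m³/s
Panel 4-5: Δb = 1.7 m, d̄ = (0.93+0.95)/2 = 0.94, v̄ = (0.91+0.83)/2 = 0.87 → q = 1.7×0.94×0.87 = 1.390 m³/s
Panel 5-6: Δb = 6.5 m, d̄ = (0.95+0.00)/2 = 0.475, v̄ = (0.83+0.00)/2 = 0.415 → q = 6.5×0.475×0.415 = 1.281 m³/s
Q = Σ q = 4.894 m³/s

4.89 m³/s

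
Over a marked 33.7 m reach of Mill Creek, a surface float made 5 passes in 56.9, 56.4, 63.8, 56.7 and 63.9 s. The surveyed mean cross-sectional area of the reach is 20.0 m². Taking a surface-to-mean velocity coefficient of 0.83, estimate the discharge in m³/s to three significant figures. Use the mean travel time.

t̄ = (56.9 + 56.4 + 63.8 + 56.7 + 63.9) / 5 = 59.54 s
v_surface = L / t̄ = 33.7 / 59.54 = 0.5660 m/s
v_mean = 0.83 × 0.5660 = 0.4698 m/s
Q = A × v_mean = 20.0 × 0.4698 = 9.396 m³/s

9.40 m³/s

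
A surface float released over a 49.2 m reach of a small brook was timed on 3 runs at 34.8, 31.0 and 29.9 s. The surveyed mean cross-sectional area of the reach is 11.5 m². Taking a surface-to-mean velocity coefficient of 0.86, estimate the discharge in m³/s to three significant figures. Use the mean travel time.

t̄ = (34.8 + 31.0 + 29.9) / 3 = 31.9 s
v_surface = L / t̄ = 49.2 / 31.9 = 1.542 m/s
v_mean = 0.86 × 1.542 = 1.326 m/s
Q = A × v_mean = 11.5 × 1.326 = 15.25 m³/s

15.3 m³/s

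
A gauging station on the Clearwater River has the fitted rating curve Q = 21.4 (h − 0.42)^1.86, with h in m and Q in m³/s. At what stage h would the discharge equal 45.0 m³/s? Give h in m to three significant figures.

1.91 m

h − h₀ = (Q/C)^(1/b) = (45.0/21.4)^(1/1.86) = 1.491 m
h = 0.42 + 1.491 = 1.911 m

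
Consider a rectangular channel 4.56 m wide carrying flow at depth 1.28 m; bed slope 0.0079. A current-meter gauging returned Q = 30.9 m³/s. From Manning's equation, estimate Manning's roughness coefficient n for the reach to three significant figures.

0.0147

A = b·y = 4.56 × 1.28 = 5.837 m²
P = b + 2y = 4.56 + 2×1.28 = 7.120 m
R = A/P = 5.837/7.120 = 0.8198 m
n = (1/Q)·A·R^(2/3)·S^(1/2) = (1/30.9) × 5.837 × 0.8759 × 0.08888 = 0.01471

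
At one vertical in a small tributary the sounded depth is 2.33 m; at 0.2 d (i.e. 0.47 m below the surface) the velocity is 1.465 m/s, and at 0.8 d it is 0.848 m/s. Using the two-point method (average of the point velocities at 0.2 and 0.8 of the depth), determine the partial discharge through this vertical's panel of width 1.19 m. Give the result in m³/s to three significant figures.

3.21 m³/s

v̄ = (1.465 + 0.848) / 2 = 1.157 m/s
q = v̄ × d × w = 1.157 × 2.33 × 1.19 = 3.207 m³/s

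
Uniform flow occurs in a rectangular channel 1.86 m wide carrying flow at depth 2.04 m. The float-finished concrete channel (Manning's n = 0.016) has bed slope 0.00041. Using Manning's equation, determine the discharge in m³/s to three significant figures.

A = b·y = 1.86 × 2.04 = 3.794 m²
P = b + 2y = 1.86 + 2×2.04 = 5.940 m
R = A/P = 3.794/5.940 = 0.6388 m
Q = (1/n)·A·R^(2/3)·S^(1/2) = (1/0.016) × 3.794 × 0.6388^(2/3) × 0.00041^(1/2) = 3.562 m³/s

3.56 m³/s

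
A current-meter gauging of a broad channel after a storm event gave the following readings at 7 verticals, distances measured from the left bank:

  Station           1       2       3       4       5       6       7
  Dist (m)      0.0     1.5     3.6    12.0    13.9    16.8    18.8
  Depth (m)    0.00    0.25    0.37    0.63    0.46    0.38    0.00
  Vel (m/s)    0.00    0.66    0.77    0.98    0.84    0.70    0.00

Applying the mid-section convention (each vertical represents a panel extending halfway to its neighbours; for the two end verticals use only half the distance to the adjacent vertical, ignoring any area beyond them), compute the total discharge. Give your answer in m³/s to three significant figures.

w_2 = (3.6 − 0.0)/2 = 1.8 m; q_2 = 0.66 × 0.25 × 1.8 = 0.2970 m³/s
w_3 = (12.0 − 1.5)/2 = 5.25 m; q_3 = 0.77 × 0.37 × 5.25 = 1.496 m³/s
w_4 = (13.9 − 3.6)/2 = 5.15 m; q_4 = 0.98 × 0.63 × 5.15 = 3.180 m³/s
w_5 = (16.8 − 12.0)/2 = 2.4 m; q_5 = 0.84 × 0.46 × 2.4 = 0.9274 m³/s
w_6 = (18.8 − 13.9)/2 = 2.45 m; q_6 = 0.70 × 0.38 × 2.45 = 0.6517 m³/s
Stations 1, 7 contribute zero (depth or velocity is 0).
Q = Σ qᵢ = 6.551 m³/s

6.55 m³/s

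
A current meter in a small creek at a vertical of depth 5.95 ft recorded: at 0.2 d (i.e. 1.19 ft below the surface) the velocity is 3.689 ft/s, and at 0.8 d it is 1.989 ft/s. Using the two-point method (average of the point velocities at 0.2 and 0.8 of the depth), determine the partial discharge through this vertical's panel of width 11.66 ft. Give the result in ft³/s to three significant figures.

v̄ = (3.689 + 1.989) / 2 = 2.839 ft/s
q = v̄ × d × w = 2.839 × 5.95 × 11.66 = 197.0 ft³/s

197 ft³/s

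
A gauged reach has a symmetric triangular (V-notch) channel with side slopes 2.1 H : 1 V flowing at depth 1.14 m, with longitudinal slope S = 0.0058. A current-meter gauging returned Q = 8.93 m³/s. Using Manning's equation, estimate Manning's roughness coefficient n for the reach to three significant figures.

0.0149

A = z·y² = 2.1×1.14² = 2.729 m²
P = 2y√(1+z²) = 2×1.14×√(1+2.1²) = 5.303 m
R = A/P = 2.729/5.303 = 0.5146 m
n = (1/Q)·A·R^(2/3)·S^(1/2) = (1/8.93) × 2.729 × 0.6422 × 0.07616 = 0.01495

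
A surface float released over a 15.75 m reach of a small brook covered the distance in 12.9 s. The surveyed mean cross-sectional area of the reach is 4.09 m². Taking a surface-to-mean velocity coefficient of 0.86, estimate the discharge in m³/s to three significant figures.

v_surface = L / t̄ = 15.75 / 12.9 = 1.221 m/s
v_mean = 0.86 × 1.221 = 1.050 m/s
Q = A × v_mean = 4.09 × 1.050 = 4.295 m³/s

4.29 m³/s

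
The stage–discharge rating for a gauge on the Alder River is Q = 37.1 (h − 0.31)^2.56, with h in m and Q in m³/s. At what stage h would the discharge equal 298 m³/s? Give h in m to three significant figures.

2.57 m

h − h₀ = (Q/C)^(1/b) = (298/37.1)^(1/2.56) = 2.257 m
h = 0.31 + 2.257 = 2.567 m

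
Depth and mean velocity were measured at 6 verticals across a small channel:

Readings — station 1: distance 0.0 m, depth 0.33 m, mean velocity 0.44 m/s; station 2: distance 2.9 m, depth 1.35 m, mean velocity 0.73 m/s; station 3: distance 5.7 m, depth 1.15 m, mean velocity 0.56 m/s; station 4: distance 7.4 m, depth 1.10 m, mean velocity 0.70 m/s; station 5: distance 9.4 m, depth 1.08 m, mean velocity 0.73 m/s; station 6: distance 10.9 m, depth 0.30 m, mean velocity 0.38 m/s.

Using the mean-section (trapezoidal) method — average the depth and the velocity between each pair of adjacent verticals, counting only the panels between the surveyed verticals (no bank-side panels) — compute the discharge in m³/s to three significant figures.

Panel 1-2: Δb = 2.9 m, d̄ = (0.33+1.35)/2 = 0.84, v̄ = (0.44+0.73)/2 = 0.585 → q = 2.9×0.84×0.585 = 1.425 m³/s
Panel 2-3: Δb = 2.8 m, d̄ = (1.35+1.15)/2 = 1.25, v̄ = (0.73+0.56)/2 = 0.645 → q = 2.8×1.25×0.645 = 2.258 m³/s
Panel 3-4: Δb = 1.7 m, d̄ = (1.15+1.10)/2 = 1.125, v̄ = (0.56+0.70)/2 = 0.63 → q = 1.7×1.125×0.63 = 1.205 m³/s
Panel 4-5: Δb = 2 m, d̄ = (1.10+1.08)/2 = 1.09, v̄ = (0.70+0.73)/2 = 0.715 → q = 2×1.09×0.715 = 1.559 m³/s
Panel 5-6: Δb = 1.5 m, d̄ = (1.08+0.30)/2 = 0.69, v̄ = (0.73+0.38)/2 = 0.555 → q = 1.5×0.69×0.555 = 0.5744 m³/s
Q = Σ q = 7.021 m³/s

7.02 m³/s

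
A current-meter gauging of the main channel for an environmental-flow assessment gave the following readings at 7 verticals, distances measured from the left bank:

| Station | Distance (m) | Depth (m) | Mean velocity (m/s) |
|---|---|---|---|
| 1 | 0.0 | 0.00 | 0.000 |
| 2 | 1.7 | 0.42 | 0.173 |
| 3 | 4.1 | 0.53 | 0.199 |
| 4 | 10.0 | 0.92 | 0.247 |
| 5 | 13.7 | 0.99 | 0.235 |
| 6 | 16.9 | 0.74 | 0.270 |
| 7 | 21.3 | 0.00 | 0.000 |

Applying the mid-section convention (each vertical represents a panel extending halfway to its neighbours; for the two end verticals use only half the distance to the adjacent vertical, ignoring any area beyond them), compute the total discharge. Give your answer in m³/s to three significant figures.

w_2 = (4.1 − 0.0)/2 = 2.05 m; q_2 = 0.173 × 0.42 × 2.05 = 0.1490 m³/s
w_3 = (10.0 − 1.7)/2 = 4.15 m; q_3 = 0.199 × 0.53 × 4.15 = 0.4377 m³/s
w_4 = (13.7 − 4.1)/2 = 4.8 m; q_4 = 0.247 × 0.92 × 4.8 = 1.091 m³/s
w_5 = (16.9 − 10.0)/2 = 3.45 m; q_5 = 0.235 × 0.99 × 3.45 = 0.8026 m³/s
w_6 = (21.3 − 13.7)/2 = 3.8 m; q_6 = 0.270 × 0.74 × 3.8 = 0.7592 m³/s
Stations 1, 7 contribute zero (depth or velocity is 0).
Q = Σ qᵢ = 3.239 m³/s

3.24 m³/s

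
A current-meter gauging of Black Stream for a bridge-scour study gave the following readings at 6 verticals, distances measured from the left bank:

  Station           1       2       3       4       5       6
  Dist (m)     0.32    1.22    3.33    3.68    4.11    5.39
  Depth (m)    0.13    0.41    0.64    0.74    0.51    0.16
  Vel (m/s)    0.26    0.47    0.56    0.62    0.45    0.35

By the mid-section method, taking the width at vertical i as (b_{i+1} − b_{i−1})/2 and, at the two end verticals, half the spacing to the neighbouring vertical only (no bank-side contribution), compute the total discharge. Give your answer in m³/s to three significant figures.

w_1 = (1.22 − 0.32)/2 = 0.45 m; q_1 = 0.26 × 0.13 × 0.45 = 0.01521 m³/s
w_2 = (3.33 − 0.32)/2 = 1.505 m; q_2 = 0.47 × 0.41 × 1.505 = 0.2900 m³/s
w_3 = (3.68 − 1.22)/2 = 1.23 m; q_3 = 0.56 × 0.64 × 1.23 = 0.4408 m³/s
w_4 = (4.11 − 3.33)/2 = 0.39 m; q_4 = 0.62 × 0.74 × 0.39 = 0.1789 m³/s
w_5 = (5.39 − 3.68)/2 = 0.855 m; q_5 = 0.45 × 0.51 × 0.855 = 0.1962 m³/s
w_6 = (5.39 − 4.11)/2 = 0.64 m; q_6 = 0.35 × 0.16 × 0.64 = 0.03584 m³/s
Q = Σ qᵢ = 1.157 m³/s

1.16 m³/s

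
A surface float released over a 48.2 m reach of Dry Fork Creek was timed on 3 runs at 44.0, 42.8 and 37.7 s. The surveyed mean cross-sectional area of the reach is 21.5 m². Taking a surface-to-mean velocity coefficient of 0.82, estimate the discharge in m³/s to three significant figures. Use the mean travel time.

t̄ = (44.0 + 42.8 + 37.7) / 3 = 41.5 s
v_surface = L / t̄ = 48.2 / 41.5 = 1.161 m/s
v_mean = 0.82 × 1.161 = 0.9524 m/s
Q = A × v_mean = 21.5 × 0.9524 = 20.48 m³/s

20.5 m³/s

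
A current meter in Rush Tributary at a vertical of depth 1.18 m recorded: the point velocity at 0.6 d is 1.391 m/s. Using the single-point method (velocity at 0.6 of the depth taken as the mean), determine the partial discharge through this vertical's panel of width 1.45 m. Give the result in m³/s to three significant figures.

v̄ = v₀.₆ = 1.391 m/s
q = v̄ × d × w = 1.391 × 1.18 × 1.45 = 2.380 m³/s

2.38 m³/s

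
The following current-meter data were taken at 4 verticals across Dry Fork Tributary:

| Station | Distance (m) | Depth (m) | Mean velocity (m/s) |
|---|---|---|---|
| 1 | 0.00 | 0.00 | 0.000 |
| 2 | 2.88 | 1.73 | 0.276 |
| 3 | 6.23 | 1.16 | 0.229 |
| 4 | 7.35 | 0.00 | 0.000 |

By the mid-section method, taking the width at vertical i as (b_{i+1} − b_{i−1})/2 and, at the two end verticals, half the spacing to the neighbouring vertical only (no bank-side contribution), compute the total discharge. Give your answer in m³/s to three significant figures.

w_2 = (6.23 − 0.00)/2 = 3.115 m; q_2 = 0.276 × 1.73 × 3.115 = 1.487 m³/s
w_3 = (7.35 − 2.88)/2 = 2.235 m; q_3 = 0.229 × 1.16 × 2.235 = 0.5937 m³/s
Stations 1, 4 contribute zero (depth or velocity is 0).
Q = Σ qᵢ = 2.081 m³/s

2.08 m³/s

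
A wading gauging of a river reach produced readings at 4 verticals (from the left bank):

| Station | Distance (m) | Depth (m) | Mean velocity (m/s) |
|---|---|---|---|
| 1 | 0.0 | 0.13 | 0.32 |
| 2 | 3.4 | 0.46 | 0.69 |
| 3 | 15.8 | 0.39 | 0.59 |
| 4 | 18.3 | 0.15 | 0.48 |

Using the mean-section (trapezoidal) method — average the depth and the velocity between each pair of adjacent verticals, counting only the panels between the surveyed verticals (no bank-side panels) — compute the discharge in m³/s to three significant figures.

Panel 1-2: Δb = 3.4 m, d̄ = (0.13+0.46)/2 = 0.295, v̄ = (0.32+0.69)/2 = 0.505 → q = 3.4×0.295×0.505 = 0.5065 m³/s
Panel 2-3: Δb = 12.4 m, d̄ = (0.46+0.39)/2 = 0.425, v̄ = (0.69+0.59)/2 = 0.64 → q = 12.4×0.425×0.64 = 3.373 m³/s
Panel 3-4: Δb = 2.5 m, d̄ = (0.39+0.15)/2 = 0.27, v̄ = (0.59+0.48)/2 = 0.535 → q = 2.5×0.27×0.535 = 0.3611 m³/s
Q = Σ q = 4.240 m³/s

4.24 m³/s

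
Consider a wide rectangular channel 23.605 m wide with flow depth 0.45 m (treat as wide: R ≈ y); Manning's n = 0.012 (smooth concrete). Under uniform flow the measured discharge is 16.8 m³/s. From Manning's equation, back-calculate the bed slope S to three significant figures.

0.00104

A = b·y = 23.605 × 0.45 = 10.62 m²
Wide channel: R ≈ y = 0.45 m
S = (Q·n / (1·A·R^(2/3)))² = (16.8×0.012 / (1×10.62×0.5872))² = 0.001045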